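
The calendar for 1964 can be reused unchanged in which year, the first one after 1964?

1992

Two years share a calendar iff Jan 1 falls on the same weekday and both are leap or both are common. 1964: Jan 1 is Wednesday, leap year.
1965: Jan 1 Friday, common
1966: Jan 1 Saturday, common
1967: Jan 1 Sunday, common
1968: Jan 1 Monday, leap
1969: Jan 1 Wednesday, common
1970: Jan 1 Thursday, common
1971: Jan 1 Friday, common
1972: Jan 1 Saturday, leap
1973: Jan 1 Monday, common
1974: Jan 1 Tuesday, common
1975: Jan 1 Wednesday, common
1976: Jan 1 Thursday, leap
1977: Jan 1 Saturday, common
1978: Jan 1 Sunday, common
1979: Jan 1 Monday, common
1980: Jan 1 Tuesday, leap
1981: Jan 1 Thursday, common
1982: Jan 1 Friday, common
1983: Jan 1 Saturday, common
1984: Jan 1 Sunday, leap
1985: Jan 1 Tuesday, common
1986: Jan 1 Wednesday, common
1987: Jan 1 Thursday, common
1988: Jan 1 Friday, leap
1989: Jan 1 Sunday, common
1990: Jan 1 Monday, common
1991: Jan 1 Tuesday, common
1992: Jan 1 Wednesday, leap
1992 matches on both conditions.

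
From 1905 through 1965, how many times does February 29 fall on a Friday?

Leap years in 1905–1965: 15 of them.
Feb 29 weekday advances by 5 (mod 7) from one leap year to the next four years later (or differs when a century non-leap intervenes).
Leap-day weekdays: 1908:Sat 1912:Thu 1916:Tue 1920:Sun 1924:Fri✓ 1928:Wed 1932:Mon 1936:Sat 1940:Thu 1944:Tue 1948:Sun 1952:Fri✓ 1956:Wed 1960:Mon 1964:Sat
Friday: 1924, 1952 → 2.

2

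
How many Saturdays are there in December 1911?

5

December 1911 has 31 days and begins on Friday.
The first Saturday is December 2.
Saturdays fall on 2, 9, 16, 23, 30 — that's 5.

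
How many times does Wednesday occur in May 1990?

May 1990 has 31 days and begins on Tuesday.
The first Wednesday is May 2.
Wednesdays fall on 2, 9, 16, 23, 30 — that's 5.

5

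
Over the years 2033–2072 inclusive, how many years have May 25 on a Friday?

6

Track May 25's weekday year by year (advancing +1, or +2 across a Feb 29):
  2033: Wed  2034: Thu (+1)  2035: Fri (+1) ✓  2036: Sun (+2)  2037: Mon (+1)
  2038: Tue (+1)  2039: Wed (+1)  2040: Fri (+2) ✓  2041: Sat (+1)  2042: Sun (+1)
  2043: Mon (+1)  2044: Wed (+2)  2045: Thu (+1)  2046: Fri (+1) ✓  … (12 more years) …
  2059: Sun (+1)  2060: Tue (+2)  2061: Wed (+1)  2062: Thu (+1)  2063: Fri (+1) ✓
  2064: Sun (+2)  2065: Mon (+1)  2066: Tue (+1)  2067: Wed (+1)  2068: Fri (+2) ✓
  2069: Sat (+1)  2070: Sun (+1)  2071: Mon (+1)  2072: Wed (+2)
Friday years: 2035, 2040, 2046, 2057, 2063, 2068 — 6 in total.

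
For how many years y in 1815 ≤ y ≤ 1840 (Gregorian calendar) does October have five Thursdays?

October has 31 days; it has five Thursdays when Thursday falls among the first (month-length − 28) days — i.e. when October 1 is one of Thursday/Wednesday/Tuesday.
October 1 by year: 1815:Sun 1816:Tue✓ 1817:Wed✓ 1818:Thu✓ 1819:Fri 1820:Sun 1821:Mon 1822:Tue✓ 1823:Wed✓ 1824:Fri 1825:Sat 1826:Sun 1827:Mon 1828:Wed✓ 1829:Thu✓ 1830:Fri 1831:Sat 1832:Mon 1833:Tue✓ 1834:Wed✓ 1835:Thu✓ 1836:Sat 1837:Sun 1838:Mon 1839:Tue✓ 1840:Thu✓
Years with five Thursdays: 1816, 1817, 1818, 1822, 1823, 1828, 1829, 1833, 1834, 1835, 1839, 1840 → 12.

12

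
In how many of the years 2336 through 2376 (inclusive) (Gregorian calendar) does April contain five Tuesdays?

April has 30 days; it has five Tuesdays when Tuesday falls among the first (month-length − 28) days — i.e. when April 1 is one of Tuesday/Monday.
April 1 by year: 2336:Wed 2337:Thu 2338:Fri 2339:Sat 2340:Mon✓ 2341:Tue✓ 2342:Wed 2343:Thu 2344:Sat 2345:Sun 2346:Mon✓ 2347:Tue✓ 2348:Thu 2349:Fri 2350:Sat …(11 more)… 2362:Sun 2363:Mon✓ 2364:Wed 2365:Thu 2366:Fri 2367:Sat 2368:Mon✓ 2369:Tue✓ 2370:Wed 2371:Thu 2372:Sat 2373:Sun 2374:Mon✓ 2375:Tue✓ 2376:Thu
Years with five Tuesdays: 2340, 2341, 2346, 2347, 2352, 2357, 2358, 2363, 2368, 2369, 2374, 2375 → 12.

12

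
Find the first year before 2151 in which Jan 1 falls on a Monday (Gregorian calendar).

Jan 1 advances by 2 weekdays after a leap year and by 1 after a common year.
2151: Jan 1 is Friday.
2150: Thursday
2149: Wednesday
2148: Monday (leap)
2148 begins on a Monday

2148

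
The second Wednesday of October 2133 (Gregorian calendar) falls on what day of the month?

October 1, 2133 is a Thursday, so the first Wednesday is the 7th.
The second Wednesday is 7 + 7 = 14.

14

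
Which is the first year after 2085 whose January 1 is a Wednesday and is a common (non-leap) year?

Jan 1 advances by 2 weekdays after a leap year and by 1 after a common year.
2085: Jan 1 is Monday.
2086: Tuesday
2087: Wednesday
2087 begins on a Wednesday and is a common year.

2087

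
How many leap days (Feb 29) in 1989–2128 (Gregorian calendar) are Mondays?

Leap years in 1989–2128: 34 of them.
Feb 29 weekday advances by 5 (mod 7) from one leap year to the next four years later (or differs when a century non-leap intervenes).
Leap-day weekdays: 1992:Sat 1996:Thu 2000:Tue 2004:Sun 2008:Fri 2012:Wed 2016:Mon✓ 2020:Sat 2024:Thu 2028:Tue 2032:Sun 2036:Fri 2040:Wed …(8 more)… 2076:Sat 2080:Thu 2084:Tue 2088:Sun 2092:Fri 2096:Wed 2104:Fri 2108:Wed 2112:Mon✓ 2116:Sat 2120:Thu 2124:Tue 2128:Sun
Monday: 2016, 2044, 2072, 2112 → 4.

4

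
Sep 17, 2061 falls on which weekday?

Saturday

January 1, 2061 is a Saturday.
September 17 is day 260 of the year, i.e. 259 days after Jan 1.
259 mod 7 = 0, so advance 0 weekdays from Saturday: Saturday.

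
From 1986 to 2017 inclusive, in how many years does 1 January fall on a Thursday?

Track 1 January's weekday year by year (advancing +1, or +2 across a Feb 29):
  1986: Wed  1987: Thu (+1) ✓  1988: Fri (+1)  1989: Sun (+2)  1990: Mon (+1)
  1991: Tue (+1)  1992: Wed (+1)  1993: Fri (+2)  1994: Sat (+1)  1995: Sun (+1)
  1996: Mon (+1)  1997: Wed (+2)  1998: Thu (+1) ✓  1999: Fri (+1)  … (4 more years) …
  2004: Thu (+1) ✓  2005: Sat (+2)  2006: Sun (+1)  2007: Mon (+1)  2008: Tue (+1)
  2009: Thu (+2) ✓  2010: Fri (+1)  2011: Sat (+1)  2012: Sun (+1)  2013: Tue (+2)
  2014: Wed (+1)  2015: Thu (+1) ✓  2016: Fri (+1)  2017: Sun (+2)
Thursday years: 1987, 1998, 2004, 2009, 2015 — 5 in total.

5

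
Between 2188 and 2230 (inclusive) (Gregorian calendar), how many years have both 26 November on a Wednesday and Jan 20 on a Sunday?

Check each year's weekday for 26 November and Jan 20:
  2188: Wed/Sun ✓  2189: Thu/Tue  2190: Fri/Wed  2191: Sat/Thu  2192: Mon/Fri  2193: Tue/Sun  2194: Wed/Mon  2195: Thu/Tue  2196: Sat/Wed  2197: Sun/Fri  2198: Mon/Sat  2199: Tue/Sun  2200: Wed/Mon  2201: Thu/Tue  …(15 more)…  2217: Wed/Mon  2218: Thu/Tue  2219: Fri/Wed  2220: Sun/Thu  2221: Mon/Sat  2222: Tue/Sun  2223: Wed/Mon  2224: Fri/Tue  2225: Sat/Thu  2226: Sun/Fri  2227: Mon/Sat  2228: Wed/Sun ✓  2229: Thu/Tue  2230: Fri/Wed
Both conditions hold in: 2188, 2228 — 2.

2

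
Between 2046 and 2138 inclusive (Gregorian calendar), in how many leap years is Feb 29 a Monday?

Leap years in 2046–2138: 22 of them.
Feb 29 weekday advances by 5 (mod 7) from one leap year to the next four years later (or differs when a century non-leap intervenes).
Leap-day weekdays: 2048:Sat 2052:Thu 2056:Tue 2060:Sun 2064:Fri 2068:Wed 2072:Mon✓ 2076:Sat 2080:Thu 2084:Tue 2088:Sun 2092:Fri 2096:Wed 2104:Fri 2108:Wed 2112:Mon✓ 2116:Sat 2120:Thu 2124:Tue 2128:Sun 2132:Fri 2136:Wed
Monday: 2072, 2112 → 2.

2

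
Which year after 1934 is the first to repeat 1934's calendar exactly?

Two years share a calendar iff Jan 1 falls on the same weekday and both are leap or both are common. 1934: Jan 1 is Monday, common year.
1935: Jan 1 Tuesday, common
1936: Jan 1 Wednesday, leap
1937: Jan 1 Friday, common
1938: Jan 1 Saturday, common
1939: Jan 1 Sunday, common
1940: Jan 1 Monday, leap
1941: Jan 1 Wednesday, common
1942: Jan 1 Thursday, common
1943: Jan 1 Friday, common
1944: Jan 1 Saturday, leap
1945: Jan 1 Monday, common
1945 matches on both conditions.

1945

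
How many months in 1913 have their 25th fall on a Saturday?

2

Check the 25th of each month of 1913: Jan 25: Sat, Feb 25: Tue, Mar 25: Tue, Apr 25: Fri, May 25: Sun, Jun 25: Wed, Jul 25: Fri, Aug 25: Mon, Sep 25: Thu, Oct 25: Sat, Nov 25: Tue, Dec 25: Thu.
Saturday occurs in January, October — 2 months.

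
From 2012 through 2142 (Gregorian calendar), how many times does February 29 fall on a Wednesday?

6

Leap years in 2012–2142: 32 of them.
Feb 29 weekday advances by 5 (mod 7) from one leap year to the next four years later (or differs when a century non-leap intervenes).
Leap-day weekdays: 2012:Wed✓ 2016:Mon 2020:Sat 2024:Thu 2028:Tue 2032:Sun 2036:Fri 2040:Wed✓ 2044:Mon 2048:Sat 2052:Thu 2056:Tue 2060:Sun …(6 more)… 2088:Sun 2092:Fri 2096:Wed✓ 2104:Fri 2108:Wed✓ 2112:Mon 2116:Sat 2120:Thu 2124:Tue 2128:Sun 2132:Fri 2136:Wed✓ 2140:Mon
Wednesday: 2012, 2040, 2068, 2096, 2108, 2136 → 6.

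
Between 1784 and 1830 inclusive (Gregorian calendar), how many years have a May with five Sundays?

21

May has 31 days; it has five Sundays when Sunday falls among the first (month-length − 28) days — i.e. when May 1 is one of Sunday/Saturday/Friday.
May 1 by year: 1784:Sat✓ 1785:Sun✓ 1786:Mon 1787:Tue 1788:Thu 1789:Fri✓ 1790:Sat✓ 1791:Sun✓ 1792:Tue 1793:Wed 1794:Thu 1795:Fri✓ 1796:Sun✓ 1797:Mon 1798:Tue …(17 more)… 1816:Wed 1817:Thu 1818:Fri✓ 1819:Sat✓ 1820:Mon 1821:Tue 1822:Wed 1823:Thu 1824:Sat✓ 1825:Sun✓ 1826:Mon 1827:Tue 1828:Thu 1829:Fri✓ 1830:Sat✓
Years with five Sundays: 1784, 1785, 1789, 1790, 1791, 1795, 1796, 1801, 1802, 1803, 1807, 1808, 1812, 1813, 1814, 1818, 1819, 1824, 1825, 1829, 1830 → 21.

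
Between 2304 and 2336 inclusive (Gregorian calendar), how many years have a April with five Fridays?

9

April has 30 days; it has five Fridays when Friday falls among the first (month-length − 28) days — i.e. when April 1 is one of Friday/Thursday.
April 1 by year: 2304:Fri✓ 2305:Sat 2306:Sun 2307:Mon 2308:Wed 2309:Thu✓ 2310:Fri✓ 2311:Sat 2312:Mon 2313:Tue 2314:Wed 2315:Thu✓ 2316:Sat 2317:Sun 2318:Mon …(3 more)… 2322:Sat 2323:Sun 2324:Tue 2325:Wed 2326:Thu✓ 2327:Fri✓ 2328:Sun 2329:Mon 2330:Tue 2331:Wed 2332:Fri✓ 2333:Sat 2334:Sun 2335:Mon 2336:Wed
Years with five Fridays: 2304, 2309, 2310, 2315, 2320, 2321, 2326, 2327, 2332 → 9.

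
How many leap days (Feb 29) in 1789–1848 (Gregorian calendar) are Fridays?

1

Leap years in 1789–1848: 14 of them.
Feb 29 weekday advances by 5 (mod 7) from one leap year to the next four years later (or differs when a century non-leap intervenes).
Leap-day weekdays: 1792:Wed 1796:Mon 1804:Wed 1808:Mon 1812:Sat 1816:Thu 1820:Tue 1824:Sun 1828:Fri✓ 1832:Wed 1836:Mon 1840:Sat 1844:Thu 1848:Tue
Friday: 1828 → 1.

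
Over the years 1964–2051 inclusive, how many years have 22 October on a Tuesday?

12

Track 22 October's weekday year by year (advancing +1, or +2 across a Feb 29):
  1964: Thu  1965: Fri (+1)  1966: Sat (+1)  1967: Sun (+1)  1968: Tue (+2) ✓
  1969: Wed (+1)  1970: Thu (+1)  1971: Fri (+1)  1972: Sun (+2)  1973: Mon (+1)
  1974: Tue (+1) ✓  1975: Wed (+1)  1976: Fri (+2)  1977: Sat (+1)  … (60 more years) …
  2038: Fri (+1)  2039: Sat (+1)  2040: Mon (+2)  2041: Tue (+1) ✓  2042: Wed (+1)
  2043: Thu (+1)  2044: Sat (+2)  2045: Sun (+1)  2046: Mon (+1)  2047: Tue (+1) ✓
  2048: Thu (+2)  2049: Fri (+1)  2050: Sat (+1)  2051: Sun (+1)
Tuesday years: 1968, 1974, 1985, 1991, 1996, 2002, 2013, 2019, 2024, 2030, 2041, 2047 — 12 in total.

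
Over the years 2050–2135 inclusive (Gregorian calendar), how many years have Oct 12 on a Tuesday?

13

Track Oct 12's weekday year by year (advancing +1, or +2 across a Feb 29):
  2050: Wed  2051: Thu (+1)  2052: Sat (+2)  2053: Sun (+1)  2054: Mon (+1)
  2055: Tue (+1) ✓  2056: Thu (+2)  2057: Fri (+1)  2058: Sat (+1)  2059: Sun (+1)
  2060: Tue (+2) ✓  2061: Wed (+1)  2062: Thu (+1)  2063: Fri (+1)  … (58 more years) …
  2122: Mon (+1)  2123: Tue (+1) ✓  2124: Thu (+2)  2125: Fri (+1)  2126: Sat (+1)
  2127: Sun (+1)  2128: Tue (+2) ✓  2129: Wed (+1)  2130: Thu (+1)  2131: Fri (+1)
  2132: Sun (+2)  2133: Mon (+1)  2134: Tue (+1) ✓  2135: Wed (+1)
Tuesday years: 2055, 2060, 2066, 2077, 2083, 2088, 2094, 2100, 2106, 2117, 2123, 2128, 2134 — 13 in total.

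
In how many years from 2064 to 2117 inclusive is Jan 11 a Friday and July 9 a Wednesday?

3

Check each year's weekday for Jan 11 and July 9:
  2064: Fri/Wed ✓  2065: Sun/Thu  2066: Mon/Fri  2067: Tue/Sat  2068: Wed/Mon  2069: Fri/Tue  2070: Sat/Wed  2071: Sun/Thu  2072: Mon/Sat  2073: Wed/Sun  2074: Thu/Mon  2075: Fri/Tue  2076: Sat/Thu  2077: Mon/Fri  …(26 more)…  2104: Fri/Wed ✓  2105: Sun/Thu  2106: Mon/Fri  2107: Tue/Sat  2108: Wed/Mon  2109: Fri/Tue  2110: Sat/Wed  2111: Sun/Thu  2112: Mon/Sat  2113: Wed/Sun  2114: Thu/Mon  2115: Fri/Tue  2116: Sat/Thu  2117: Mon/Fri
Both conditions hold in: 2064, 2092, 2104 — 3.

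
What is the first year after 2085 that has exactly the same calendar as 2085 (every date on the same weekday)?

2091

Two years share a calendar iff Jan 1 falls on the same weekday and both are leap or both are common. 2085: Jan 1 is Monday, common year.
2086: Jan 1 Tuesday, common
2087: Jan 1 Wednesday, common
2088: Jan 1 Thursday, leap
2089: Jan 1 Saturday, common
2090: Jan 1 Sunday, common
2091: Jan 1 Monday, common
2091 matches on both conditions.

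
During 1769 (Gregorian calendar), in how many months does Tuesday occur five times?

A month of length L has five Tuesdays iff its first Tuesday is on day ≤ L−28 (so day 1–3 in a 31-day month, 1–2 in a 30-day month, day 1 in a leap February).
Checking each month of 1769: Jan starts Sun (31d) ✓; Feb starts Wed (28d); Mar starts Wed (31d); Apr starts Sat (30d); May starts Mon (31d) ✓; Jun starts Thu (30d); Jul starts Sat (31d); Aug starts Tue (31d) ✓; Sep starts Fri (30d); Oct starts Sun (31d) ✓; Nov starts Wed (30d); Dec starts Fri (31d).
Five-Tuesday months: January, May, August, October → 4.

4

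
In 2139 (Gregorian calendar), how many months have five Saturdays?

A month of length L has five Saturdays iff its first Saturday is on day ≤ L−28 (so day 1–3 in a 31-day month, 1–2 in a 30-day month, day 1 in a leap February).
Checking each month of 2139: Jan starts Thu (31d) ✓; Feb starts Sun (28d); Mar starts Sun (31d); Apr starts Wed (30d); May starts Fri (31d) ✓; Jun starts Mon (30d); Jul starts Wed (31d); Aug starts Sat (31d) ✓; Sep starts Tue (30d); Oct starts Thu (31d) ✓; Nov starts Sun (30d); Dec starts Tue (31d).
Five-Saturday months: January, May, August, October → 4.

4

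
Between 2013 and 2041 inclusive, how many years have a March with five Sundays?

13

March has 31 days; it has five Sundays when Sunday falls among the first (month-length − 28) days — i.e. when March 1 is one of Sunday/Saturday/Friday.
March 1 by year: 2013:Fri✓ 2014:Sat✓ 2015:Sun✓ 2016:Tue 2017:Wed 2018:Thu 2019:Fri✓ 2020:Sun✓ 2021:Mon 2022:Tue 2023:Wed 2024:Fri✓ 2025:Sat✓ 2026:Sun✓ 2027:Mon 2028:Wed 2029:Thu 2030:Fri✓ 2031:Sat✓ 2032:Mon 2033:Tue 2034:Wed 2035:Thu 2036:Sat✓ 2037:Sun✓ 2038:Mon 2039:Tue 2040:Thu 2041:Fri✓
Years with five Sundays: 2013, 2014, 2015, 2019, 2020, 2024, 2025, 2026, 2030, 2031, 2036, 2037, 2041 → 13.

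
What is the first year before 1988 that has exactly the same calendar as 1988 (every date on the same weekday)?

1960

Two years share a calendar iff Jan 1 falls on the same weekday and both are leap or both are common. 1988: Jan 1 is Friday, leap year.
1987: Jan 1 Thursday, common
1986: Jan 1 Wednesday, common
1985: Jan 1 Tuesday, common
1984: Jan 1 Sunday, leap
1983: Jan 1 Saturday, common
1982: Jan 1 Friday, common
1981: Jan 1 Thursday, common
1980: Jan 1 Tuesday, leap
1979: Jan 1 Monday, common
1978: Jan 1 Sunday, common
1977: Jan 1 Saturday, common
1976: Jan 1 Thursday, leap
1975: Jan 1 Wednesday, common
1974: Jan 1 Tuesday, common
1973: Jan 1 Monday, common
1972: Jan 1 Saturday, leap
1971: Jan 1 Friday, common
1970: Jan 1 Thursday, common
1969: Jan 1 Wednesday, common
1968: Jan 1 Monday, leap
1967: Jan 1 Sunday, common
1966: Jan 1 Saturday, common
1965: Jan 1 Friday, common
1964: Jan 1 Wednesday, leap
1963: Jan 1 Tuesday, common
1962: Jan 1 Monday, common
1961: Jan 1 Sunday, common
1960: Jan 1 Friday, leap
1960 matches on both conditions.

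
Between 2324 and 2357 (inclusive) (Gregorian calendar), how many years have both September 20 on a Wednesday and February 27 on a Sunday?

1

Check each year's weekday for September 20 and February 27:
  2324: Sat/Wed  2325: Sun/Fri  2326: Mon/Sat  2327: Tue/Sun  2328: Thu/Mon  2329: Fri/Wed  2330: Sat/Thu  2331: Sun/Fri  2332: Tue/Sat  2333: Wed/Mon  2334: Thu/Tue  2335: Fri/Wed  2336: Sun/Thu  2337: Mon/Sat  …(6 more)…  2344: Wed/Sun ✓  2345: Thu/Tue  2346: Fri/Wed  2347: Sat/Thu  2348: Mon/Fri  2349: Tue/Sun  2350: Wed/Mon  2351: Thu/Tue  2352: Sat/Wed  2353: Sun/Fri  2354: Mon/Sat  2355: Tue/Sun  2356: Thu/Mon  2357: Fri/Wed
Both conditions hold in: 2344 — 1.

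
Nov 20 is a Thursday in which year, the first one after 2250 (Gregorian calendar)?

2251

From one year to the next, a fixed date's weekday advances by 1, or by 2 when a Feb 29 lies between the two dates.
2250: November 20 is Wednesday.
2251: Thursday (+1)
Nov 20 falls on a Thursday in 2251.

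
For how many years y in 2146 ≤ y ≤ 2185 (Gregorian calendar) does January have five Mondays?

January has 31 days; it has five Mondays when Monday falls among the first (month-length − 28) days — i.e. when January 1 is one of Monday/Sunday/Saturday.
January 1 by year: 2146:Sat✓ 2147:Sun✓ 2148:Mon✓ 2149:Wed 2150:Thu 2151:Fri 2152:Sat✓ 2153:Mon✓ 2154:Tue 2155:Wed 2156:Thu 2157:Sat✓ 2158:Sun✓ 2159:Mon✓ 2160:Tue …(10 more)… 2171:Tue 2172:Wed 2173:Fri 2174:Sat✓ 2175:Sun✓ 2176:Mon✓ 2177:Wed 2178:Thu 2179:Fri 2180:Sat✓ 2181:Mon✓ 2182:Tue 2183:Wed 2184:Thu 2185:Sat✓
Years with five Mondays: 2146, 2147, 2148, 2152, 2153, 2157, 2158, 2159, 2163, 2164, 2169, 2170, 2174, 2175, 2176, 2180, 2181, 2185 → 18.

18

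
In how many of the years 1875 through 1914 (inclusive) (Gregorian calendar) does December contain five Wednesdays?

16

December has 31 days; it has five Wednesdays when Wednesday falls among the first (month-length − 28) days — i.e. when December 1 is one of Wednesday/Tuesday/Monday.
December 1 by year: 1875:Wed✓ 1876:Fri 1877:Sat 1878:Sun 1879:Mon✓ 1880:Wed✓ 1881:Thu 1882:Fri 1883:Sat 1884:Mon✓ 1885:Tue✓ 1886:Wed✓ 1887:Thu 1888:Sat 1889:Sun …(10 more)… 1900:Sat 1901:Sun 1902:Mon✓ 1903:Tue✓ 1904:Thu 1905:Fri 1906:Sat 1907:Sun 1908:Tue✓ 1909:Wed✓ 1910:Thu 1911:Fri 1912:Sun 1913:Mon✓ 1914:Tue✓
Years with five Wednesdays: 1875, 1879, 1880, 1884, 1885, 1886, 1890, 1891, 1896, 1897, 1902, 1903, 1908, 1909, 1913, 1914 → 16.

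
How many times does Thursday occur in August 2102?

5

August 2102 has 31 days and begins on Tuesday.
The first Thursday is August 3.
Thursdays fall on 3, 10, 17, 24, 31 — that's 5.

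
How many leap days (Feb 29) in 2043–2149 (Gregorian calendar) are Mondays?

4

Leap years in 2043–2149: 26 of them.
Feb 29 weekday advances by 5 (mod 7) from one leap year to the next four years later (or differs when a century non-leap intervenes).
Leap-day weekdays: 2044:Mon✓ 2048:Sat 2052:Thu 2056:Tue 2060:Sun 2064:Fri 2068:Wed 2072:Mon✓ 2076:Sat 2080:Thu 2084:Tue 2088:Sun 2092:Fri 2096:Wed 2104:Fri 2108:Wed 2112:Mon✓ 2116:Sat 2120:Thu 2124:Tue 2128:Sun 2132:Fri 2136:Wed 2140:Mon✓ 2144:Sat 2148:Thu
Monday: 2044, 2072, 2112, 2140 → 4.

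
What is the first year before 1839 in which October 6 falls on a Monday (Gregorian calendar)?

From one year to the next, a fixed date's weekday advances by 1, or by 2 when a Feb 29 lies between the two dates.
1839: October 6 is Sunday.
1838: Saturday (−1)
1837: Friday (−1)
1836: Thursday (−1)
1835: Tuesday (−2)
1834: Monday (−1)
October 6 falls on a Monday in 1834.

1834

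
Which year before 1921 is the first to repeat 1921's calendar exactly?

Two years share a calendar iff Jan 1 falls on the same weekday and both are leap or both are common. 1921: Jan 1 is Saturday, common year.
1920: Jan 1 Thursday, leap
1919: Jan 1 Wednesday, common
1918: Jan 1 Tuesday, common
1917: Jan 1 Monday, common
1916: Jan 1 Saturday, leap
1915: Jan 1 Friday, common
1914: Jan 1 Thursday, common
1913: Jan 1 Wednesday, common
1912: Jan 1 Monday, leap
1911: Jan 1 Sunday, common
1910: Jan 1 Saturday, common
1910 matches on both conditions.

1910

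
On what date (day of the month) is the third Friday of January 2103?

January 1, 2103 is a Monday, so the first Friday is the 5th.
The third Friday is 5 + 14 = 19.

19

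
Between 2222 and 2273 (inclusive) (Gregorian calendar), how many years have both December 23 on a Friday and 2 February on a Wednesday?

Check each year's weekday for December 23 and 2 February:
  2222: Mon/Sat  2223: Tue/Sun  2224: Thu/Mon  2225: Fri/Wed ✓  2226: Sat/Thu  2227: Sun/Fri  2228: Tue/Sat  2229: Wed/Mon  2230: Thu/Tue  2231: Fri/Wed ✓  2232: Sun/Thu  2233: Mon/Sat  2234: Tue/Sun  2235: Wed/Mon  …(24 more)…  2260: Sun/Thu  2261: Mon/Sat  2262: Tue/Sun  2263: Wed/Mon  2264: Fri/Tue  2265: Sat/Thu  2266: Sun/Fri  2267: Mon/Sat  2268: Wed/Sun  2269: Thu/Tue  2270: Fri/Wed ✓  2271: Sat/Thu  2272: Mon/Fri  2273: Tue/Sun
Both conditions hold in: 2225, 2231, 2242, 2253, 2259, 2270 — 6.

6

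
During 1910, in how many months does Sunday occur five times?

A month of length L has five Sundays iff its first Sunday is on day ≤ L−28 (so day 1–3 in a 31-day month, 1–2 in a 30-day month, day 1 in a leap February).
Checking each month of 1910: Jan starts Sat (31d) ✓; Feb starts Tue (28d); Mar starts Tue (31d); Apr starts Fri (30d); May starts Sun (31d) ✓; Jun starts Wed (30d); Jul starts Fri (31d) ✓; Aug starts Mon (31d); Sep starts Thu (30d); Oct starts Sat (31d) ✓; Nov starts Tue (30d); Dec starts Thu (31d).
Five-Sunday months: January, May, July, October → 4.

4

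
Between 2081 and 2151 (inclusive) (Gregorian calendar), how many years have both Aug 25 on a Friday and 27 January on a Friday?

7

Check each year's weekday for Aug 25 and 27 January:
  2081: Mon/Mon  2082: Tue/Tue  2083: Wed/Wed  2084: Fri/Thu  2085: Sat/Sat  2086: Sun/Sun  2087: Mon/Mon  2088: Wed/Tue  2089: Thu/Thu  2090: Fri/Fri ✓  2091: Sat/Sat  2092: Mon/Sun  2093: Tue/Tue  2094: Wed/Wed  …(43 more)…  2138: Mon/Mon  2139: Tue/Tue  2140: Thu/Wed  2141: Fri/Fri ✓  2142: Sat/Sat  2143: Sun/Sun  2144: Tue/Mon  2145: Wed/Wed  2146: Thu/Thu  2147: Fri/Fri ✓  2148: Sun/Sat  2149: Mon/Mon  2150: Tue/Tue  2151: Wed/Wed
Both conditions hold in: 2090, 2102, 2113, 2119, 2130, 2141, 2147 — 7.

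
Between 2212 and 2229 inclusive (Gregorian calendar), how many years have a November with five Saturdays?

November has 30 days; it has five Saturdays when Saturday falls among the first (month-length − 28) days — i.e. when November 1 is one of Saturday/Friday.
November 1 by year: 2212:Sun 2213:Mon 2214:Tue 2215:Wed 2216:Fri✓ 2217:Sat✓ 2218:Sun 2219:Mon 2220:Wed 2221:Thu 2222:Fri✓ 2223:Sat✓ 2224:Mon 2225:Tue 2226:Wed 2227:Thu 2228:Sat✓ 2229:Sun
Years with five Saturdays: 2216, 2217, 2222, 2223, 2228 → 5.

5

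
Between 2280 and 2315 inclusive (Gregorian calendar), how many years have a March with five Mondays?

March has 31 days; it has five Mondays when Monday falls among the first (month-length − 28) days — i.e. when March 1 is one of Monday/Sunday/Saturday.
March 1 by year: 2280:Mon✓ 2281:Tue 2282:Wed 2283:Thu 2284:Sat✓ 2285:Sun✓ 2286:Mon✓ 2287:Tue 2288:Thu 2289:Fri 2290:Sat✓ 2291:Sun✓ 2292:Tue 2293:Wed 2294:Thu …(6 more)… 2301:Fri 2302:Sat✓ 2303:Sun✓ 2304:Tue 2305:Wed 2306:Thu 2307:Fri 2308:Sun✓ 2309:Mon✓ 2310:Tue 2311:Wed 2312:Fri 2313:Sat✓ 2314:Sun✓ 2315:Mon✓
Years with five Mondays: 2280, 2284, 2285, 2286, 2290, 2291, 2296, 2297, 2302, 2303, 2308, 2309, 2313, 2314, 2315 → 15.

15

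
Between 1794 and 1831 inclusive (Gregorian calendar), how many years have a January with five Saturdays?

January has 31 days; it has five Saturdays when Saturday falls among the first (month-length − 28) days — i.e. when January 1 is one of Saturday/Friday/Thursday.
January 1 by year: 1794:Wed 1795:Thu✓ 1796:Fri✓ 1797:Sun 1798:Mon 1799:Tue 1800:Wed 1801:Thu✓ 1802:Fri✓ 1803:Sat✓ 1804:Sun 1805:Tue 1806:Wed 1807:Thu✓ 1808:Fri✓ …(8 more)… 1817:Wed 1818:Thu✓ 1819:Fri✓ 1820:Sat✓ 1821:Mon 1822:Tue 1823:Wed 1824:Thu✓ 1825:Sat✓ 1826:Sun 1827:Mon 1828:Tue 1829:Thu✓ 1830:Fri✓ 1831:Sat✓
Years with five Saturdays: 1795, 1796, 1801, 1802, 1803, 1807, 1808, 1813, 1814, 1818, 1819, 1820, 1824, 1825, 1829, 1830, 1831 → 17.

17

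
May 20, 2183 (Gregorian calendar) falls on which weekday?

Tuesday

January 1, 2183 is a Wednesday.
May 20 is day 140 of the year, i.e. 139 days after Jan 1.
139 mod 7 = 6, so advance 6 weekdays from Wednesday: Tuesday.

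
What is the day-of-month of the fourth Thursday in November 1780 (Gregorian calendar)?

23

November 1, 1780 is a Wednesday, so the first Thursday is the 2nd.
The fourth Thursday is 2 + 21 = 23.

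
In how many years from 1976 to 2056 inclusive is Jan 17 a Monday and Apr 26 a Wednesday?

Check each year's weekday for Jan 17 and Apr 26:
  1976: Sat/Mon  1977: Mon/Tue  1978: Tue/Wed  1979: Wed/Thu  1980: Thu/Sat  1981: Sat/Sun  1982: Sun/Mon  1983: Mon/Tue  1984: Tue/Thu  1985: Thu/Fri  1986: Fri/Sat  1987: Sat/Sun  1988: Sun/Tue  1989: Tue/Wed  …(53 more)…  2043: Sat/Sun  2044: Sun/Tue  2045: Tue/Wed  2046: Wed/Thu  2047: Thu/Fri  2048: Fri/Sun  2049: Sun/Mon  2050: Mon/Tue  2051: Tue/Wed  2052: Wed/Fri  2053: Fri/Sat  2054: Sat/Sun  2055: Sun/Mon  2056: Mon/Wed ✓
Both conditions hold in: 2000, 2028, 2056 — 3.

3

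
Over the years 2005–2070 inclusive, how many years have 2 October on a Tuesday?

10

Track 2 October's weekday year by year (advancing +1, or +2 across a Feb 29):
  2005: Sun  2006: Mon (+1)  2007: Tue (+1) ✓  2008: Thu (+2)  2009: Fri (+1)
  2010: Sat (+1)  2011: Sun (+1)  2012: Tue (+2) ✓  2013: Wed (+1)  2014: Thu (+1)
  2015: Fri (+1)  2016: Sun (+2)  2017: Mon (+1)  2018: Tue (+1) ✓  … (38 more years) …
  2057: Tue (+1) ✓  2058: Wed (+1)  2059: Thu (+1)  2060: Sat (+2)  2061: Sun (+1)
  2062: Mon (+1)  2063: Tue (+1) ✓  2064: Thu (+2)  2065: Fri (+1)  2066: Sat (+1)
  2067: Sun (+1)  2068: Tue (+2) ✓  2069: Wed (+1)  2070: Thu (+1)
Tuesday years: 2007, 2012, 2018, 2029, 2035, 2040, 2046, 2057, 2063, 2068 — 10 in total.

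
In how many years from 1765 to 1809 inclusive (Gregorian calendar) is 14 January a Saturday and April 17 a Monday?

Check each year's weekday for 14 January and April 17:
  1765: Mon/Wed  1766: Tue/Thu  1767: Wed/Fri  1768: Thu/Sun  1769: Sat/Mon ✓  1770: Sun/Tue  1771: Mon/Wed  1772: Tue/Fri  1773: Thu/Sat  1774: Fri/Sun  1775: Sat/Mon ✓  1776: Sun/Wed  1777: Tue/Thu  1778: Wed/Fri  …(17 more)…  1796: Thu/Sun  1797: Sat/Mon ✓  1798: Sun/Tue  1799: Mon/Wed  1800: Tue/Thu  1801: Wed/Fri  1802: Thu/Sat  1803: Fri/Sun  1804: Sat/Tue  1805: Mon/Wed  1806: Tue/Thu  1807: Wed/Fri  1808: Thu/Sun  1809: Sat/Mon ✓
Both conditions hold in: 1769, 1775, 1786, 1797, 1809 — 5.

5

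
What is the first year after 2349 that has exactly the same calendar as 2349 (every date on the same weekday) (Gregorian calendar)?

Two years share a calendar iff Jan 1 falls on the same weekday and both are leap or both are common. 2349: Jan 1 is Saturday, common year.
2350: Jan 1 Sunday, common
2351: Jan 1 Monday, common
2352: Jan 1 Tuesday, leap
2353: Jan 1 Thursday, common
2354: Jan 1 Friday, common
2355: Jan 1 Saturday, common
2355 matches on both conditions.

2355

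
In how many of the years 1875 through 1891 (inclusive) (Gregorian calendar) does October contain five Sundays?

October has 31 days; it has five Sundays when Sunday falls among the first (month-length − 28) days — i.e. when October 1 is one of Sunday/Saturday/Friday.
October 1 by year: 1875:Fri✓ 1876:Sun✓ 1877:Mon 1878:Tue 1879:Wed 1880:Fri✓ 1881:Sat✓ 1882:Sun✓ 1883:Mon 1884:Wed 1885:Thu 1886:Fri✓ 1887:Sat✓ 1888:Mon 1889:Tue 1890:Wed 1891:Thu
Years with five Sundays: 1875, 1876, 1880, 1881, 1882, 1886, 1887 → 7.

7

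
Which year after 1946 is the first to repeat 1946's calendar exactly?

Two years share a calendar iff Jan 1 falls on the same weekday and both are leap or both are common. 1946: Jan 1 is Tuesday, common year.
1947: Jan 1 Wednesday, common
1948: Jan 1 Thursday, leap
1949: Jan 1 Saturday, common
1950: Jan 1 Sunday, common
1951: Jan 1 Monday, common
1952: Jan 1 Tuesday, leap
1953: Jan 1 Thursday, common
1954: Jan 1 Friday, common
1955: Jan 1 Saturday, common
1956: Jan 1 Sunday, leap
1957: Jan 1 Tuesday, common
1957 matches on both conditions.

1957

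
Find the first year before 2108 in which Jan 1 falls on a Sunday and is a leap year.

Jan 1 advances by 2 weekdays after a leap year and by 1 after a common year.
2108: Jan 1 is Sunday (leap).
2107: Saturday
2106: Friday
2105: Thursday
2104: Tuesday (leap)
2103: Monday
2102: Sunday
2101: Saturday
2100: Friday
2099: Thursday
2098: Wednesday
2097: Tuesday
2096: Sunday (leap)
2096 begins on a Sunday and is a leap year.

2096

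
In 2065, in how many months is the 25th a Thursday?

Check the 25th of each month of 2065: Jan 25: Sun, Feb 25: Wed, Mar 25: Wed, Apr 25: Sat, May 25: Mon, Jun 25: Thu, Jul 25: Sat, Aug 25: Tue, Sep 25: Fri, Oct 25: Sun, Nov 25: Wed, Dec 25: Fri.
Thursday occurs in June — 1 month.

1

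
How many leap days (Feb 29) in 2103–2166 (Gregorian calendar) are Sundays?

Leap years in 2103–2166: 16 of them.
Feb 29 weekday advances by 5 (mod 7) from one leap year to the next four years later (or differs when a century non-leap intervenes).
Leap-day weekdays: 2104:Fri 2108:Wed 2112:Mon 2116:Sat 2120:Thu 2124:Tue 2128:Sun✓ 2132:Fri 2136:Wed 2140:Mon 2144:Sat 2148:Thu 2152:Tue 2156:Sun✓ 2160:Fri 2164:Wed
Sunday: 2128, 2156 → 2.

2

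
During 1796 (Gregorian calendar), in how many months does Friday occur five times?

A month of length L has five Fridays iff its first Friday is on day ≤ L−28 (so day 1–3 in a 31-day month, 1–2 in a 30-day month, day 1 in a leap February).
Checking each month of 1796: Jan starts Fri (31d) ✓; Feb starts Mon (29d); Mar starts Tue (31d); Apr starts Fri (30d) ✓; May starts Sun (31d); Jun starts Wed (30d); Jul starts Fri (31d) ✓; Aug starts Mon (31d); Sep starts Thu (30d) ✓; Oct starts Sat (31d); Nov starts Tue (30d); Dec starts Thu (31d) ✓.
Five-Friday months: January, April, July, September, December → 5.

5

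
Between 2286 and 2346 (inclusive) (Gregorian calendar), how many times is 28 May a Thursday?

9

Track 28 May's weekday year by year (advancing +1, or +2 across a Feb 29):
  2286: Fri  2287: Sat (+1)  2288: Mon (+2)  2289: Tue (+1)  2290: Wed (+1)
  2291: Thu (+1) ✓  2292: Sat (+2)  2293: Sun (+1)  2294: Mon (+1)  2295: Tue (+1)
  2296: Thu (+2) ✓  2297: Fri (+1)  2298: Sat (+1)  2299: Sun (+1)  … (33 more years) …
  2333: Sun (+1)  2334: Mon (+1)  2335: Tue (+1)  2336: Thu (+2) ✓  2337: Fri (+1)
  2338: Sat (+1)  2339: Sun (+1)  2340: Tue (+2)  2341: Wed (+1)  2342: Thu (+1) ✓
  2343: Fri (+1)  2344: Sun (+2)  2345: Mon (+1)  2346: Tue (+1)
Thursday years: 2291, 2296, 2303, 2308, 2314, 2325, 2331, 2336, 2342 — 9 in total.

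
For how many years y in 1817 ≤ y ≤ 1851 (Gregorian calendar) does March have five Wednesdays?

March has 31 days; it has five Wednesdays when Wednesday falls among the first (month-length − 28) days — i.e. when March 1 is one of Wednesday/Tuesday/Monday.
March 1 by year: 1817:Sat 1818:Sun 1819:Mon✓ 1820:Wed✓ 1821:Thu 1822:Fri 1823:Sat 1824:Mon✓ 1825:Tue✓ 1826:Wed✓ 1827:Thu 1828:Sat 1829:Sun 1830:Mon✓ 1831:Tue✓ …(5 more)… 1837:Wed✓ 1838:Thu 1839:Fri 1840:Sun 1841:Mon✓ 1842:Tue✓ 1843:Wed✓ 1844:Fri 1845:Sat 1846:Sun 1847:Mon✓ 1848:Wed✓ 1849:Thu 1850:Fri 1851:Sat
Years with five Wednesdays: 1819, 1820, 1824, 1825, 1826, 1830, 1831, 1836, 1837, 1841, 1842, 1843, 1847, 1848 → 14.

14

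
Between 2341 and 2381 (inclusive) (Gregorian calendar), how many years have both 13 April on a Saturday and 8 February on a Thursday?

Check each year's weekday for 13 April and 8 February:
  2341: Sun/Sat  2342: Mon/Sun  2343: Tue/Mon  2344: Thu/Tue  2345: Fri/Thu  2346: Sat/Fri  2347: Sun/Sat  2348: Tue/Sun  2349: Wed/Tue  2350: Thu/Wed  2351: Fri/Thu  2352: Sun/Fri  2353: Mon/Sun  2354: Tue/Mon  …(13 more)…  2368: Sat/Thu ✓  2369: Sun/Sat  2370: Mon/Sun  2371: Tue/Mon  2372: Thu/Tue  2373: Fri/Thu  2374: Sat/Fri  2375: Sun/Sat  2376: Tue/Sun  2377: Wed/Tue  2378: Thu/Wed  2379: Fri/Thu  2380: Sun/Fri  2381: Mon/Sun
Both conditions hold in: 2368 — 1.

1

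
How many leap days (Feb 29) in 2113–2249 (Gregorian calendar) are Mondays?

5

Leap years in 2113–2249: 33 of them.
Feb 29 weekday advances by 5 (mod 7) from one leap year to the next four years later (or differs when a century non-leap intervenes).
Leap-day weekdays: 2116:Sat 2120:Thu 2124:Tue 2128:Sun 2132:Fri 2136:Wed 2140:Mon✓ 2144:Sat 2148:Thu 2152:Tue 2156:Sun 2160:Fri 2164:Wed …(7 more)… 2196:Mon✓ 2204:Wed 2208:Mon✓ 2212:Sat 2216:Thu 2220:Tue 2224:Sun 2228:Fri 2232:Wed 2236:Mon✓ 2240:Sat 2244:Thu 2248:Tue
Monday: 2140, 2168, 2196, 2208, 2236 → 5.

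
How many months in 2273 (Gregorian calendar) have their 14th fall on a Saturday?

1

Check the 14th of each month of 2273: Jan 14: Tue, Feb 14: Fri, Mar 14: Fri, Apr 14: Mon, May 14: Wed, Jun 14: Sat, Jul 14: Mon, Aug 14: Thu, Sep 14: Sun, Oct 14: Tue, Nov 14: Fri, Dec 14: Sun.
Saturday occurs in June — 1 month.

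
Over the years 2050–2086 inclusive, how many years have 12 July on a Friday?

Track 12 July's weekday year by year (advancing +1, or +2 across a Feb 29):
  2050: Tue  2051: Wed (+1)  2052: Fri (+2) ✓  2053: Sat (+1)  2054: Sun (+1)
  2055: Mon (+1)  2056: Wed (+2)  2057: Thu (+1)  2058: Fri (+1) ✓  2059: Sat (+1)
  2060: Mon (+2)  2061: Tue (+1)  2062: Wed (+1)  2063: Thu (+1)  … (9 more years) …
  2073: Wed (+1)  2074: Thu (+1)  2075: Fri (+1) ✓  2076: Sun (+2)  2077: Mon (+1)
  2078: Tue (+1)  2079: Wed (+1)  2080: Fri (+2) ✓  2081: Sat (+1)  2082: Sun (+1)
  2083: Mon (+1)  2084: Wed (+2)  2085: Thu (+1)  2086: Fri (+1) ✓
Friday years: 2052, 2058, 2069, 2075, 2080, 2086 — 6 in total.

6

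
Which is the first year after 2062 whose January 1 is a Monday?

Jan 1 advances by 2 weekdays after a leap year and by 1 after a common year.
2062: Jan 1 is Sunday.
2063: Monday
2063 begins on a Monday

2063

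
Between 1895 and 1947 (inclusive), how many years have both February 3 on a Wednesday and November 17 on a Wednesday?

6

Check each year's weekday for February 3 and November 17:
  1895: Sun/Sun  1896: Mon/Tue  1897: Wed/Wed ✓  1898: Thu/Thu  1899: Fri/Fri  1900: Sat/Sat  1901: Sun/Sun  1902: Mon/Mon  1903: Tue/Tue  1904: Wed/Thu  1905: Fri/Fri  1906: Sat/Sat  1907: Sun/Sun  1908: Mon/Tue  …(25 more)…  1934: Sat/Sat  1935: Sun/Sun  1936: Mon/Tue  1937: Wed/Wed ✓  1938: Thu/Thu  1939: Fri/Fri  1940: Sat/Sun  1941: Mon/Mon  1942: Tue/Tue  1943: Wed/Wed ✓  1944: Thu/Fri  1945: Sat/Sat  1946: Sun/Sun  1947: Mon/Mon
Both conditions hold in: 1897, 1909, 1915, 1926, 1937, 1943 — 6.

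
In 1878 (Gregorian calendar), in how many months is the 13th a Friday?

2

Check the 13th of each month of 1878: Jan 13: Sun, Feb 13: Wed, Mar 13: Wed, Apr 13: Sat, May 13: Mon, Jun 13: Thu, Jul 13: Sat, Aug 13: Tue, Sep 13: Fri, Oct 13: Sun, Nov 13: Wed, Dec 13: Fri.
Friday occurs in September, December — 2 months.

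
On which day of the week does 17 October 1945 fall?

Wednesday

January 1, 1945 is a Monday.
October 17 is day 290 of the year, i.e. 289 days after Jan 1.
289 mod 7 = 2, so advance 2 weekdays from Monday: Wednesday.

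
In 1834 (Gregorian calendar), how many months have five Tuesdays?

4

A month of length L has five Tuesdays iff its first Tuesday is on day ≤ L−28 (so day 1–3 in a 31-day month, 1–2 in a 30-day month, day 1 in a leap February).
Checking each month of 1834: Jan starts Wed (31d); Feb starts Sat (28d); Mar starts Sat (31d); Apr starts Tue (30d) ✓; May starts Thu (31d); Jun starts Sun (30d); Jul starts Tue (31d) ✓; Aug starts Fri (31d); Sep starts Mon (30d) ✓; Oct starts Wed (31d); Nov starts Sat (30d); Dec starts Mon (31d) ✓.
Five-Tuesday months: April, July, September, December → 4.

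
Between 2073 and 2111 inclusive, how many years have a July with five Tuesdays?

17

July has 31 days; it has five Tuesdays when Tuesday falls among the first (month-length − 28) days — i.e. when July 1 is one of Tuesday/Monday/Sunday.
July 1 by year: 2073:Sat 2074:Sun✓ 2075:Mon✓ 2076:Wed 2077:Thu 2078:Fri 2079:Sat 2080:Mon✓ 2081:Tue✓ 2082:Wed 2083:Thu 2084:Sat 2085:Sun✓ 2086:Mon✓ 2087:Tue✓ …(9 more)… 2097:Mon✓ 2098:Tue✓ 2099:Wed 2100:Thu 2101:Fri 2102:Sat 2103:Sun✓ 2104:Tue✓ 2105:Wed 2106:Thu 2107:Fri 2108:Sun✓ 2109:Mon✓ 2110:Tue✓ 2111:Wed
Years with five Tuesdays: 2074, 2075, 2080, 2081, 2085, 2086, 2087, 2091, 2092, 2096, 2097, 2098, 2103, 2104, 2108, 2109, 2110 → 17.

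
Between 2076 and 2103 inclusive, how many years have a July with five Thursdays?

13

July has 31 days; it has five Thursdays when Thursday falls among the first (month-length − 28) days — i.e. when July 1 is one of Thursday/Wednesday/Tuesday.
July 1 by year: 2076:Wed✓ 2077:Thu✓ 2078:Fri 2079:Sat 2080:Mon 2081:Tue✓ 2082:Wed✓ 2083:Thu✓ 2084:Sat 2085:Sun 2086:Mon 2087:Tue✓ 2088:Thu✓ 2089:Fri 2090:Sat 2091:Sun 2092:Tue✓ 2093:Wed✓ 2094:Thu✓ 2095:Fri 2096:Sun 2097:Mon 2098:Tue✓ 2099:Wed✓ 2100:Thu✓ 2101:Fri 2102:Sat 2103:Sun
Years with five Thursdays: 2076, 2077, 2081, 2082, 2083, 2087, 2088, 2092, 2093, 2094, 2098, 2099, 2100 → 13.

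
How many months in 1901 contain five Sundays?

A month of length L has five Sundays iff its first Sunday is on day ≤ L−28 (so day 1–3 in a 31-day month, 1–2 in a 30-day month, day 1 in a leap February).
Checking each month of 1901: Jan starts Tue (31d); Feb starts Fri (28d); Mar starts Fri (31d) ✓; Apr starts Mon (30d); May starts Wed (31d); Jun starts Sat (30d) ✓; Jul starts Mon (31d); Aug starts Thu (31d); Sep starts Sun (30d) ✓; Oct starts Tue (31d); Nov starts Fri (30d); Dec starts Sun (31d) ✓.
Five-Sunday months: March, June, September, December → 4.

4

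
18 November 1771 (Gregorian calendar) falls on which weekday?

Monday

January 1, 1771 is a Tuesday.
November 18 is day 322 of the year, i.e. 321 days after Jan 1.
321 mod 7 = 6, so advance 6 weekdays from Tuesday: Monday.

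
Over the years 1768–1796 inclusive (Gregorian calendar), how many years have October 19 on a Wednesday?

Track October 19's weekday year by year (advancing +1, or +2 across a Feb 29):
  1768: Wed ✓  1769: Thu (+1)  1770: Fri (+1)  1771: Sat (+1)  1772: Mon (+2)
  1773: Tue (+1)  1774: Wed (+1) ✓  1775: Thu (+1)  1776: Sat (+2)  1777: Sun (+1)
  1778: Mon (+1)  1779: Tue (+1)  1780: Thu (+2)  1781: Fri (+1)  1782: Sat (+1)
  1783: Sun (+1)  1784: Tue (+2)  1785: Wed (+1) ✓  1786: Thu (+1)  1787: Fri (+1)
  1788: Sun (+2)  1789: Mon (+1)  1790: Tue (+1)  1791: Wed (+1) ✓  1792: Fri (+2)
  1793: Sat (+1)  1794: Sun (+1)  1795: Mon (+1)  1796: Wed (+2) ✓
Wednesday years: 1768, 1774, 1785, 1791, 1796 — 5 in total.

5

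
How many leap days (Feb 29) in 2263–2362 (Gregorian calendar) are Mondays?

Leap years in 2263–2362: 24 of them.
Feb 29 weekday advances by 5 (mod 7) from one leap year to the next four years later (or differs when a century non-leap intervenes).
Leap-day weekdays: 2264:Mon✓ 2268:Sat 2272:Thu 2276:Tue 2280:Sun 2284:Fri 2288:Wed 2292:Mon✓ 2296:Sat 2304:Mon✓ 2308:Sat 2312:Thu 2316:Tue 2320:Sun 2324:Fri 2328:Wed 2332:Mon✓ 2336:Sat 2340:Thu 2344:Tue 2348:Sun 2352:Fri 2356:Wed 2360:Mon✓
Monday: 2264, 2292, 2304, 2332, 2360 → 5.

5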